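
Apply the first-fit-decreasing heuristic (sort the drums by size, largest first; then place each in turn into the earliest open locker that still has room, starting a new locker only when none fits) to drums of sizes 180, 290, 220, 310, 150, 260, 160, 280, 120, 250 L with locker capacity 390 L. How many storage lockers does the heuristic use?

Sorted descending: 310, 290, 280, 260, 250, 220, 180, 160, 150, 120.
  310 → locker 1 (new)  [load 310/390]
  290 → locker 2 (new)  [load 290/390]
  280 → locker 3 (new)  [load 280/390]
  260 → locker 4 (new)  [load 260/390]
  250 → locker 5 (new)  [load 250/390]
  220 → locker 6 (new)  [load 220/390]
  180 → locker 7 (new)  [load 180/390]
  160 → locker 6  [load 380/390]
  150 → locker 7  [load 330/390]
  120 → locker 4  [load 380/390]
7 storage lockers opened.

7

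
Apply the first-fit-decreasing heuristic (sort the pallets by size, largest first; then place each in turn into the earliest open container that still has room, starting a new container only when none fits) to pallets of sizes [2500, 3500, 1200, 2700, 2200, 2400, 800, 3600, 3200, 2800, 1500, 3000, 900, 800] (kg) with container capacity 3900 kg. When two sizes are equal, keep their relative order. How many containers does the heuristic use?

9

Sorted descending: 3600, 3500, 3200, 3000, 2800, 2700, 2500, 2400, 2200, 1500, 1200, 900, 800, 800.
  3600 → container 1 (new)  [load 3600/3900]
  3500 → container 2 (new)  [load 3500/3900]
  3200 → container 3 (new)  [load 3200/3900]
  3000 → container 4 (new)  [load 3000/3900]
  2800 → container 5 (new)  [load 2800/3900]
  2700 → container 6 (new)  [load 2700/3900]
  2500 → container 7 (new)  [load 2500/3900]
  2400 → container 8 (new)  [load 2400/3900]
  2200 → container 9 (new)  [load 2200/3900]
  1500 → container 8  [load 3900/3900]
  1200 → container 6  [load 3900/3900]
  900 → container 4  [load 3900/3900]
  800 → container 5  [load 3600/3900]
  800 → container 7  [load 3300/3900]
9 containers opened.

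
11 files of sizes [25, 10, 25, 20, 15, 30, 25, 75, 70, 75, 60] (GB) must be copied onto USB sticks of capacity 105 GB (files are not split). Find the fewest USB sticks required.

Total = 75 + 75 + 70 + 60 + 30 + 25 + 25 + 25 + 20 + 15 + 10 = 430 GB.
Lower bound: ⌈430/105⌉ = 5 USB sticks.
A packing using 5 USB sticks:
  USB stick 1: 75 + 30 = 105
  USB stick 2: 75 + 25 = 100
  USB stick 3: 70 + 25 + 10 = 105
  USB stick 4: 60 + 25 + 20 = 105
  USB stick 5: 15 = 15
This matches the lower bound, so 5 is optimal.

5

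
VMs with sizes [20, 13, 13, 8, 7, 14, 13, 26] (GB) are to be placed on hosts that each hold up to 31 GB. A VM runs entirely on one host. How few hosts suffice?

5

Total = 26 + 20 + 14 + 13 + 13 + 13 + 8 + 7 = 114 GB.
Lower bound: ⌈114/31⌉ = 4 hosts.
A packing using 5 hosts:
  host 1: 26 = 26
  host 2: 20 + 8 = 28
  host 3: 14 + 13 = 27
  host 4: 13 + 13 = 26
  host 5: 7 = 7
No arrangement into 4 hosts stays within capacity, so 5 is optimal.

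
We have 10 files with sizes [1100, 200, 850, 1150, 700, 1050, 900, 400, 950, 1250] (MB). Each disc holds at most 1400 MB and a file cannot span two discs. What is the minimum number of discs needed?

Total = 1250 + 1150 + 1100 + 1050 + 950 + 900 + 850 + 700 + 400 + 200 = 8550 MB.
Lower bound: ⌈8550/1400⌉ = 7 discs.
A packing using 8 discs:
  disc 1: 1250 = 1250
  disc 2: 1150 + 200 = 1350
  disc 3: 1100 = 1100
  disc 4: 1050 = 1050
  disc 5: 950 + 400 = 1350
  disc 6: 900 = 900
  disc 7: 850 = 850
  disc 8: 700 = 700
No arrangement into 7 discs stays within capacity, so 8 is optimal.

8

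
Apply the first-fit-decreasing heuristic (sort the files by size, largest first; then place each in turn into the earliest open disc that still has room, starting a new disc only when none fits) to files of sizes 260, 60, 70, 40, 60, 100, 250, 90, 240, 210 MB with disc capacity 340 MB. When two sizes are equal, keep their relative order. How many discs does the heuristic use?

5

Sorted descending: 260, 250, 240, 210, 100, 90, 70, 60, 60, 40.
  260 → disc 1 (new)  [load 260/340]
  250 → disc 2 (new)  [load 250/340]
  240 → disc 3 (new)  [load 240/340]
  210 → disc 4 (new)  [load 210/340]
  100 → disc 3  [load 340/340]
  90 → disc 2  [load 340/340]
  70 → disc 1  [load 330/340]
  60 → disc 4  [load 270/340]
  60 → disc 4  [load 330/340]
  40 → disc 5 (new)  [load 40/340]
5 discs opened.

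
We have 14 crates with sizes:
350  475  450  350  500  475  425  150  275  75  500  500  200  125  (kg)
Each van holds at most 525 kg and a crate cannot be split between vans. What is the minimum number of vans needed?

Total = 500 + 500 + 500 + 475 + 475 + 450 + 425 + 350 + 350 + 275 + 200 + 150 + 125 + 75 = 4850 kg.
Lower bound: ⌈4850/525⌉ = 10 vans.
A packing using 10 vans:
  van 1: 500 = 500
  van 2: 500 = 500
  van 3: 500 = 500
  van 4: 475 = 475
  van 5: 475 = 475
  van 6: 450 + 75 = 525
  van 7: 425 = 425
  van 8: 350 + 150 = 500
  van 9: 350 + 125 = 475
  van 10: 275 + 200 = 475
This matches the lower bound, so 10 is optimal.

10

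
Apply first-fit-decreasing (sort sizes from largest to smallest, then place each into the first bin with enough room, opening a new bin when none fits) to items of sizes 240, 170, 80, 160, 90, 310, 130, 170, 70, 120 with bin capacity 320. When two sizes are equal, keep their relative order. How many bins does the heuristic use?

Sorted descending: 310, 240, 170, 170, 160, 130, 120, 90, 80, 70.
  310 → bin 1 (new)  [load 310/320]
  240 → bin 2 (new)  [load 240/320]
  170 → bin 3 (new)  [load 170/320]
  170 → bin 4 (new)  [load 170/320]
  160 → bin 5 (new)  [load 160/320]
  130 → bin 3  [load 300/320]
  120 → bin 4  [load 290/320]
  90 → bin 5  [load 250/320]
  80 → bin 2  [load 320/320]
  70 → bin 5  [load 320/320]
5 bins opened.

5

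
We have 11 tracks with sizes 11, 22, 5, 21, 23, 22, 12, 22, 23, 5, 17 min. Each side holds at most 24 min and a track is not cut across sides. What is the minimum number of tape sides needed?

9

Total = 23 + 23 + 22 + 22 + 22 + 21 + 17 + 12 + 11 + 5 + 5 = 183 min.
Lower bound: ⌈183/24⌉ = 8 tape sides.
A packing using 9 tape sides:
  side 1: 23 = 23
  side 2: 23 = 23
  side 3: 22 = 22
  side 4: 22 = 22
  side 5: 22 = 22
  side 6: 21 = 21
  side 7: 17 + 5 = 22
  side 8: 12 + 11 = 23
  side 9: 5 = 5
No arrangement into 8 tape sides stays within capacity, so 9 is optimal.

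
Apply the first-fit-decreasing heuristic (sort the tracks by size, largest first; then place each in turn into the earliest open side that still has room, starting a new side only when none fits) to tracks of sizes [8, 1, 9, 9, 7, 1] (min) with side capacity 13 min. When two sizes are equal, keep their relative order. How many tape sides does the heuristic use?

Sorted descending: 9, 9, 8, 7, 1, 1.
  9 → side 1 (new)  [load 9/13]
  9 → side 2 (new)  [load 9/13]
  8 → side 3 (new)  [load 8/13]
  7 → side 4 (new)  [load 7/13]
  1 → side 1  [load 10/13]
  1 → side 1  [load 11/13]
4 tape sides opened.

4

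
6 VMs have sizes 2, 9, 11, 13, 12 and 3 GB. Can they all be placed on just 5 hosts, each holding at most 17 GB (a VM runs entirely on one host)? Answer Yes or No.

Yes

A valid assignment using 4 hosts:
  host 1: 13 + 3 = 16
  host 2: 12 + 2 = 14
  host 3: 11 = 11
  host 4: 9 = 9
That uses only 4 ≤ 5, so 5 hosts are enough.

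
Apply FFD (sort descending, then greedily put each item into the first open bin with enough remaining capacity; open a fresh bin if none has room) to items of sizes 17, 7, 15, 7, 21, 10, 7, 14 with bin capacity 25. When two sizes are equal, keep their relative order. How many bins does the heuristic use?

5

Sorted descending: 21, 17, 15, 14, 10, 7, 7, 7.
  21 → bin 1 (new)  [load 21/25]
  17 → bin 2 (new)  [load 17/25]
  15 → bin 3 (new)  [load 15/25]
  14 → bin 4 (new)  [load 14/25]
  10 → bin 3  [load 25/25]
  7 → bin 2  [load 24/25]
  7 → bin 4  [load 21/25]
  7 → bin 5 (new)  [load 7/25]
5 bins opened.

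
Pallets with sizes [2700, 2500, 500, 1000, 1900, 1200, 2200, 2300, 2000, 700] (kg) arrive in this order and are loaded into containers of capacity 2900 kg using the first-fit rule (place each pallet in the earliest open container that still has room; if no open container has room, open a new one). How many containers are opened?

  2700 → container 1 (new)  [load 2700/2900]
  2500 → container 2 (new)  [load 2500/2900]
  500 → container 3 (new)  [load 500/2900]
  1000 → container 3  [load 1500/2900]
  1900 → container 4 (new)  [load 1900/2900]
  1200 → container 3  [load 2700/2900]
  2200 → container 5 (new)  [load 2200/2900]
  2300 → container 6 (new)  [load 2300/2900]
  2000 → container 7 (new)  [load 2000/2900]
  700 → container 4  [load 2600/2900]
7 containers opened.

7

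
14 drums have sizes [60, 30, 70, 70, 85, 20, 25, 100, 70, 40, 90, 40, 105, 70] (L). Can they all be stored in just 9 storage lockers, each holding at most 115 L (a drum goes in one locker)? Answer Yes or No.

Yes

A valid assignment using 9 storage lockers:
  locker 1: 105 = 105
  locker 2: 100 = 100
  locker 3: 90 + 25 = 115
  locker 4: 85 + 30 = 115
  locker 5: 70 + 40 = 110
  locker 6: 70 + 40 = 110
  locker 7: 70 + 20 = 90
  locker 8: 70 = 70
  locker 9: 60 = 60
Every load is within 115 L, so 9 storage lockers suffice.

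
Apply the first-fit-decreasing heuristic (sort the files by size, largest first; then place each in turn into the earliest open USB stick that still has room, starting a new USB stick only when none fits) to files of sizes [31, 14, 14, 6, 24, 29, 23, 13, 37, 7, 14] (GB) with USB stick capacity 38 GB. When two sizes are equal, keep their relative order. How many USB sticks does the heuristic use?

Sorted descending: 37, 31, 29, 24, 23, 14, 14, 14, 13, 7, 6.
  37 → USB stick 1 (new)  [load 37/38]
  31 → USB stick 2 (new)  [load 31/38]
  29 → USB stick 3 (new)  [load 29/38]
  24 → USB stick 4 (new)  [load 24/38]
  23 → USB stick 5 (new)  [load 23/38]
  14 → USB stick 4  [load 38/38]
  14 → USB stick 5  [load 37/38]
  14 → USB stick 6 (new)  [load 14/38]
  13 → USB stick 6  [load 27/38]
  7 → USB stick 2  [load 38/38]
  6 → USB stick 3  [load 35/38]
6 USB sticks opened.

6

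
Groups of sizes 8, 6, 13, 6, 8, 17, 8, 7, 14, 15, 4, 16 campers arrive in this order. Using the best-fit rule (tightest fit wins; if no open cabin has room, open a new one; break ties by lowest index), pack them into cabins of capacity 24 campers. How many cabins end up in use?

6

  8 → cabin 1 (new)  [load 8/24]
  6 → cabin 1  [load 14/24]
  13 → cabin 2 (new)  [load 13/24]
  6 → cabin 1  [load 20/24]
  8 → cabin 2  [load 21/24]
  17 → cabin 3 (new)  [load 17/24]
  8 → cabin 4 (new)  [load 8/24]
  7 → cabin 3  [load 24/24]
  14 → cabin 4  [load 22/24]
  15 → cabin 5 (new)  [load 15/24]
  4 → cabin 1  [load 24/24]
  16 → cabin 6 (new)  [load 16/24]
6 cabins opened.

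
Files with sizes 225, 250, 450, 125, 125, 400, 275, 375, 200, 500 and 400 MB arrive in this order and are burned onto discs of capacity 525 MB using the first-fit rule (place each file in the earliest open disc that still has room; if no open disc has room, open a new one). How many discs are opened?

8

  225 → disc 1 (new)  [load 225/525]
  250 → disc 1  [load 475/525]
  450 → disc 2 (new)  [load 450/525]
  125 → disc 3 (new)  [load 125/525]
  125 → disc 3  [load 250/525]
  400 → disc 4 (new)  [load 400/525]
  275 → disc 3  [load 525/525]
  375 → disc 5 (new)  [load 375/525]
  200 → disc 6 (new)  [load 200/525]
  500 → disc 7 (new)  [load 500/525]
  400 → disc 8 (new)  [load 400/525]
8 discs opened.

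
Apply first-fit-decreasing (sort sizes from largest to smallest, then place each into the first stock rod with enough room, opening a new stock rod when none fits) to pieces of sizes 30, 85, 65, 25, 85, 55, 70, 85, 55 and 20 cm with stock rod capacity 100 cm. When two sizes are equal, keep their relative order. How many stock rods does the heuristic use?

7

Sorted descending: 85, 85, 85, 70, 65, 55, 55, 30, 25, 20.
  85 → stock rod 1 (new)  [load 85/100]
  85 → stock rod 2 (new)  [load 85/100]
  85 → stock rod 3 (new)  [load 85/100]
  70 → stock rod 4 (new)  [load 70/100]
  65 → stock rod 5 (new)  [load 65/100]
  55 → stock rod 6 (new)  [load 55/100]
  55 → stock rod 7 (new)  [load 55/100]
  30 → stock rod 4  [load 100/100]
  25 → stock rod 5  [load 90/100]
  20 → stock rod 6  [load 75/100]
7 stock rods opened.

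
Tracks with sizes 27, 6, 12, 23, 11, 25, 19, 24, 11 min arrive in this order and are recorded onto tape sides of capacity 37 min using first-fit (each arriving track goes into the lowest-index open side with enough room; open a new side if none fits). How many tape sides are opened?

5

  27 → side 1 (new)  [load 27/37]
  6 → side 1  [load 33/37]
  12 → side 2 (new)  [load 12/37]
  23 → side 2  [load 35/37]
  11 → side 3 (new)  [load 11/37]
  25 → side 3  [load 36/37]
  19 → side 4 (new)  [load 19/37]
  24 → side 5 (new)  [load 24/37]
  11 → side 4  [load 30/37]
5 tape sides opened.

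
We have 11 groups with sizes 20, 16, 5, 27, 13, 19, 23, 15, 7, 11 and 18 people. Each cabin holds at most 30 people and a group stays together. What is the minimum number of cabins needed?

Total = 27 + 23 + 20 + 19 + 18 + 16 + 15 + 13 + 11 + 7 + 5 = 174 people.
Lower bound: ⌈174/30⌉ = 6 cabins.
A packing using 7 cabins:
  cabin 1: 27 = 27
  cabin 2: 23 + 7 = 30
  cabin 3: 20 + 5 = 25
  cabin 4: 19 + 11 = 30
  cabin 5: 18 = 18
  cabin 6: 16 + 13 = 29
  cabin 7: 15 = 15
No arrangement into 6 cabins stays within capacity, so 7 is optimal.

7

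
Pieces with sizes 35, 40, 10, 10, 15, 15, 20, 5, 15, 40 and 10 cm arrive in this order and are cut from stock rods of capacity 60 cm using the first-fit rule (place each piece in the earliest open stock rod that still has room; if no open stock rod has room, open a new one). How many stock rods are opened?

4

  35 → stock rod 1 (new)  [load 35/60]
  40 → stock rod 2 (new)  [load 40/60]
  10 → stock rod 1  [load 45/60]
  10 → stock rod 1  [load 55/60]
  15 → stock rod 2  [load 55/60]
  15 → stock rod 3 (new)  [load 15/60]
  20 → stock rod 3  [load 35/60]
  5 → stock rod 1  [load 60/60]
  15 → stock rod 3  [load 50/60]
  40 → stock rod 4 (new)  [load 40/60]
  10 → stock rod 3  [load 60/60]
4 stock rods opened.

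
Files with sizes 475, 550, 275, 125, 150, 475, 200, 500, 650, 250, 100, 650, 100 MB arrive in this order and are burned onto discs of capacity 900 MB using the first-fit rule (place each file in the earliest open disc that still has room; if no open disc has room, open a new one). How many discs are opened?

  475 → disc 1 (new)  [load 475/900]
  550 → disc 2 (new)  [load 550/900]
  275 → disc 1  [load 750/900]
  125 → disc 1  [load 875/900]
  150 → disc 2  [load 700/900]
  475 → disc 3 (new)  [load 475/900]
  200 → disc 2  [load 900/900]
  500 → disc 4 (new)  [load 500/900]
  650 → disc 5 (new)  [load 650/900]
  250 → disc 3  [load 725/900]
  100 → disc 3  [load 825/900]
  650 → disc 6 (new)  [load 650/900]
  100 → disc 4  [load 600/900]
6 discs opened.

6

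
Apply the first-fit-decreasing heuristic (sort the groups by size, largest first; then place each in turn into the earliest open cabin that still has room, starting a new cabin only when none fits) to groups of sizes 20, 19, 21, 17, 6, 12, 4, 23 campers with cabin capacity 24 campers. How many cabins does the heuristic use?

6

Sorted descending: 23, 21, 20, 19, 17, 12, 6, 4.
  23 → cabin 1 (new)  [load 23/24]
  21 → cabin 2 (new)  [load 21/24]
  20 → cabin 3 (new)  [load 20/24]
  19 → cabin 4 (new)  [load 19/24]
  17 → cabin 5 (new)  [load 17/24]
  12 → cabin 6 (new)  [load 12/24]
  6 → cabin 5  [load 23/24]
  4 → cabin 3  [load 24/24]
6 cabins opened.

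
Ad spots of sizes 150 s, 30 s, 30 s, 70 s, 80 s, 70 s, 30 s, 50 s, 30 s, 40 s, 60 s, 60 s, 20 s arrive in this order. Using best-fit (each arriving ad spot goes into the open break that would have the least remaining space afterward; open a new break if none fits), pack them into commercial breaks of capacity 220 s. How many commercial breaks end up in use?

  150 → break 1 (new)  [load 150/220]
  30 → break 1  [load 180/220]
  30 → break 1  [load 210/220]
  70 → break 2 (new)  [load 70/220]
  80 → break 2  [load 150/220]
  70 → break 2  [load 220/220]
  30 → break 3 (new)  [load 30/220]
  50 → break 3  [load 80/220]
  30 → break 3  [load 110/220]
  40 → break 3  [load 150/220]
  60 → break 3  [load 210/220]
  60 → break 4 (new)  [load 60/220]
  20 → break 4  [load 80/220]
4 commercial breaks opened.

4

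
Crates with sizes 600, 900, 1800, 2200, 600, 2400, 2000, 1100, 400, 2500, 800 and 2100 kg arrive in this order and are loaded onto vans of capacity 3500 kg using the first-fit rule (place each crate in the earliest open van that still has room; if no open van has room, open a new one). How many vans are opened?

6

  600 → van 1 (new)  [load 600/3500]
  900 → van 1  [load 1500/3500]
  1800 → van 1  [load 3300/3500]
  2200 → van 2 (new)  [load 2200/3500]
  600 → van 2  [load 2800/3500]
  2400 → van 3 (new)  [load 2400/3500]
  2000 → van 4 (new)  [load 2000/3500]
  1100 → van 3  [load 3500/3500]
  400 → van 2  [load 3200/3500]
  2500 → van 5 (new)  [load 2500/3500]
  800 → van 4  [load 2800/3500]
  2100 → van 6 (new)  [load 2100/3500]
6 vans opened.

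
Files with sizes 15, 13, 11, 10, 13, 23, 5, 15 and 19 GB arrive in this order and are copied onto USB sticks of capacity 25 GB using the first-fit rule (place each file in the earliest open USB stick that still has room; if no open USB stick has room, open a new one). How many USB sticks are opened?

6

  15 → USB stick 1 (new)  [load 15/25]
  13 → USB stick 2 (new)  [load 13/25]
  11 → USB stick 2  [load 24/25]
  10 → USB stick 1  [load 25/25]
  13 → USB stick 3 (new)  [load 13/25]
  23 → USB stick 4 (new)  [load 23/25]
  5 → USB stick 3  [load 18/25]
  15 → USB stick 5 (new)  [load 15/25]
  19 → USB stick 6 (new)  [load 19/25]
6 USB sticks opened.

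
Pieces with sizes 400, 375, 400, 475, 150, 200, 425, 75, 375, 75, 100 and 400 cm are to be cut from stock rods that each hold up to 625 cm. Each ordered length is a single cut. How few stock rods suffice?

Total = 475 + 425 + 400 + 400 + 400 + 375 + 375 + 200 + 150 + 100 + 75 + 75 = 3450 cm.
Lower bound: ⌈3450/625⌉ = 6 stock rods.
Also, 7 pieces each exceed 625/2 cm, and no two of those can share a stock rod, so at least 7 stock rods are needed.
A packing using 7 stock rods:
  stock rod 1: 475 + 150 = 625
  stock rod 2: 425 + 200 = 625
  stock rod 3: 400 + 100 + 75 = 575
  stock rod 4: 400 + 75 = 475
  stock rod 5: 400 = 400
  stock rod 6: 375 = 375
  stock rod 7: 375 = 375
This matches the lower bound, so 7 is optimal.

7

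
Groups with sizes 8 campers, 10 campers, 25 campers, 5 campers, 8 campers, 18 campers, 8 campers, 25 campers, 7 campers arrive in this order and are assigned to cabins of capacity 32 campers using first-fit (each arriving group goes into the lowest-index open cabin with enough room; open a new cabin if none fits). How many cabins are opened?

4

  8 → cabin 1 (new)  [load 8/32]
  10 → cabin 1  [load 18/32]
  25 → cabin 2 (new)  [load 25/32]
  5 → cabin 1  [load 23/32]
  8 → cabin 1  [load 31/32]
  18 → cabin 3 (new)  [load 18/32]
  8 → cabin 3  [load 26/32]
  25 → cabin 4 (new)  [load 25/32]
  7 → cabin 2  [load 32/32]
4 cabins opened.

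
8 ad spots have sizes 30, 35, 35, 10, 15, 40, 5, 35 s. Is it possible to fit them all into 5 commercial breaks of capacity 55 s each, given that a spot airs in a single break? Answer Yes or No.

A valid assignment using 5 commercial breaks:
  break 1: 40 + 15 = 55
  break 2: 35 + 10 + 5 = 50
  break 3: 35 = 35
  break 4: 35 = 35
  break 5: 30 = 30
Every load is within 55 s, so 5 commercial breaks suffice.

Yes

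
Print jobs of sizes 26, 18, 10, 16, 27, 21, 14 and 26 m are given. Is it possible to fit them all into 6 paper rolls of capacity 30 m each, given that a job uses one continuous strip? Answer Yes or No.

Yes

A valid assignment using 6 paper rolls:
  roll 1: 27 = 27
  roll 2: 26 = 26
  roll 3: 26 = 26
  roll 4: 21 = 21
  roll 5: 18 + 10 = 28
  roll 6: 16 + 14 = 30
Every load is within 30 m, so 6 paper rolls suffice.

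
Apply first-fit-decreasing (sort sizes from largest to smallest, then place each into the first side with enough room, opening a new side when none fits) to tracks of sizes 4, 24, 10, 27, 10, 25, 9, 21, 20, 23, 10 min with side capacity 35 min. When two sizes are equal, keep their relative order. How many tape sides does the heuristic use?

6

Sorted descending: 27, 25, 24, 23, 21, 20, 10, 10, 10, 9, 4.
  27 → side 1 (new)  [load 27/35]
  25 → side 2 (new)  [load 25/35]
  24 → side 3 (new)  [load 24/35]
  23 → side 4 (new)  [load 23/35]
  21 → side 5 (new)  [load 21/35]
  20 → side 6 (new)  [load 20/35]
  10 → side 2  [load 35/35]
  10 → side 3  [load 34/35]
  10 → side 4  [load 33/35]
  9 → side 5  [load 30/35]
  4 → side 1  [load 31/35]
6 tape sides opened.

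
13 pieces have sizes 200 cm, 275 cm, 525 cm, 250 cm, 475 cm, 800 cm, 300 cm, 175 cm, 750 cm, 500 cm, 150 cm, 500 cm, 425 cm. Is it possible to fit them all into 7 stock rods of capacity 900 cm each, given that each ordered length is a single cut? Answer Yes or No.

A valid assignment using 7 stock rods:
  stock rod 1: 800 = 800
  stock rod 2: 750 + 150 = 900
  stock rod 3: 525 + 300 = 825
  stock rod 4: 500 + 275 = 775
  stock rod 5: 500 + 250 = 750
  stock rod 6: 475 + 425 = 900
  stock rod 7: 200 + 175 = 375
Every load is within 900 cm, so 7 stock rods suffice.

Yes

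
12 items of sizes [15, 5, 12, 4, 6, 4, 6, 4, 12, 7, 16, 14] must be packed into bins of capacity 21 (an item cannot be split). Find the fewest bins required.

Total = 16 + 15 + 14 + 12 + 12 + 7 + 6 + 6 + 5 + 4 + 4 + 4 = 105.
Lower bound: ⌈105/21⌉ = 5 bins.
A packing using 6 bins:
  bin 1: 16 + 5 = 21
  bin 2: 15 + 6 = 21
  bin 3: 14 + 7 = 21
  bin 4: 12 + 6 = 18
  bin 5: 12 + 4 + 4 = 20
  bin 6: 4 = 4
No arrangement into 5 bins stays within capacity, so 6 is optimal.

6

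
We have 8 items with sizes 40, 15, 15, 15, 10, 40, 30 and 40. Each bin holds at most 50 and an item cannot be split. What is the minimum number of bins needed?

5

Total = 40 + 40 + 40 + 30 + 15 + 15 + 15 + 10 = 205.
Lower bound: ⌈205/50⌉ = 5 bins.
A packing using 5 bins:
  bin 1: 40 + 10 = 50
  bin 2: 40 = 40
  bin 3: 40 = 40
  bin 4: 30 + 15 = 45
  bin 5: 15 + 15 = 30
This matches the lower bound, so 5 is optimal.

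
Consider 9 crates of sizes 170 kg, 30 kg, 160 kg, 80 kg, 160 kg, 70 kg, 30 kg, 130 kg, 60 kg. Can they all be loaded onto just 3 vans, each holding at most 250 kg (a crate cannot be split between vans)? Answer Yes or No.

Total = 890 kg; ⌈890/250⌉ = 4.
At least 4 vans are required, but only 3 are allowed.

No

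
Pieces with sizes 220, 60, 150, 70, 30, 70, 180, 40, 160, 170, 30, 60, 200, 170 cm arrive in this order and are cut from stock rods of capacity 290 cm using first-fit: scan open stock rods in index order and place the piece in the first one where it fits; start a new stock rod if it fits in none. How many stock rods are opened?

  220 → stock rod 1 (new)  [load 220/290]
  60 → stock rod 1  [load 280/290]
  150 → stock rod 2 (new)  [load 150/290]
  70 → stock rod 2  [load 220/290]
  30 → stock rod 2  [load 250/290]
  70 → stock rod 3 (new)  [load 70/290]
  180 → stock rod 3  [load 250/290]
  40 → stock rod 2  [load 290/290]
  160 → stock rod 4 (new)  [load 160/290]
  170 → stock rod 5 (new)  [load 170/290]
  30 → stock rod 3  [load 280/290]
  60 → stock rod 4  [load 220/290]
  200 → stock rod 6 (new)  [load 200/290]
  170 → stock rod 7 (new)  [load 170/290]
7 stock rods opened.

7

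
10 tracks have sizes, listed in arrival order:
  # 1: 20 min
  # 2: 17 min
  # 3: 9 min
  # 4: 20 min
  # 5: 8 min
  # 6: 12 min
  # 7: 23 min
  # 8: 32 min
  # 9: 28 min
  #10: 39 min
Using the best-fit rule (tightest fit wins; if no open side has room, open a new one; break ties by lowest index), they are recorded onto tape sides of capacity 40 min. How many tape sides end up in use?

  20 → side 1 (new)  [load 20/40]
  17 → side 1  [load 37/40]
  9 → side 2 (new)  [load 9/40]
  20 → side 2  [load 29/40]
  8 → side 2  [load 37/40]
  12 → side 3 (new)  [load 12/40]
  23 → side 3  [load 35/40]
  32 → side 4 (new)  [load 32/40]
  28 → side 5 (new)  [load 28/40]
  39 → side 6 (new)  [load 39/40]
6 tape sides opened.

6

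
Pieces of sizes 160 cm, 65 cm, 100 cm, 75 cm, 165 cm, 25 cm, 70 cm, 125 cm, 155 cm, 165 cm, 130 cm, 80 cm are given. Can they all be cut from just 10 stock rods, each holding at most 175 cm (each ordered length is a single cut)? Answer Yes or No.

A valid assignment using 9 stock rods:
  stock rod 1: 165 = 165
  stock rod 2: 165 = 165
  stock rod 3: 160 = 160
  stock rod 4: 155 = 155
  stock rod 5: 130 + 25 = 155
  stock rod 6: 125 = 125
  stock rod 7: 100 + 75 = 175
  stock rod 8: 80 + 70 = 150
  stock rod 9: 65 = 65
That uses only 9 ≤ 10, so 10 stock rods are enough.

Yes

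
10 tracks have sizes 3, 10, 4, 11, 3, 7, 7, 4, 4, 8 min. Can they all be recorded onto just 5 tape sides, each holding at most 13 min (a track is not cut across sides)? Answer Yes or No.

Total = 61 min; ⌈61/13⌉ = 5.
The bound of 5 does not rule out 5, but exhaustive search shows no assignment into 5 tape sides of capacity 13 min exists — the minimum is 6.

No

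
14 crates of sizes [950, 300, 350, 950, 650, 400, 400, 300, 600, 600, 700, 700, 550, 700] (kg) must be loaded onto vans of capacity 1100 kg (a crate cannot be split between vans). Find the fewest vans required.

9

Total = 950 + 950 + 700 + 700 + 700 + 650 + 600 + 600 + 550 + 400 + 400 + 350 + 300 + 300 = 8150 kg.
Lower bound: ⌈8150/1100⌉ = 8 vans.
A packing using 9 vans:
  van 1: 950 = 950
  van 2: 950 = 950
  van 3: 700 + 400 = 1100
  van 4: 700 + 400 = 1100
  van 5: 700 + 350 = 1050
  van 6: 650 + 300 = 950
  van 7: 600 + 300 = 900
  van 8: 600 = 600
  van 9: 550 = 550
No arrangement into 8 vans stays within capacity, so 9 is optimal.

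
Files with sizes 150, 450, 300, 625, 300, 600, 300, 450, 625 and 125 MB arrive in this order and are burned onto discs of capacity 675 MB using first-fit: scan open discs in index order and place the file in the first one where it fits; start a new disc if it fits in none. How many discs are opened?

  150 → disc 1 (new)  [load 150/675]
  450 → disc 1  [load 600/675]
  300 → disc 2 (new)  [load 300/675]
  625 → disc 3 (new)  [load 625/675]
  300 → disc 2  [load 600/675]
  600 → disc 4 (new)  [load 600/675]
  300 → disc 5 (new)  [load 300/675]
  450 → disc 6 (new)  [load 450/675]
  625 → disc 7 (new)  [load 625/675]
  125 → disc 5  [load 425/675]
7 discs opened.

7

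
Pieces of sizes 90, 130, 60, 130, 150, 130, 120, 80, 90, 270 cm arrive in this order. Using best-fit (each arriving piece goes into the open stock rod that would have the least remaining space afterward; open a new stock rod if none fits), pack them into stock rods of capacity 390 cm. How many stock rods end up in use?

  90 → stock rod 1 (new)  [load 90/390]
  130 → stock rod 1  [load 220/390]
  60 → stock rod 1  [load 280/390]
  130 → stock rod 2 (new)  [load 130/390]
  150 → stock rod 2  [load 280/390]
  130 → stock rod 3 (new)  [load 130/390]
  120 → stock rod 3  [load 250/390]
  80 → stock rod 1  [load 360/390]
  90 → stock rod 2  [load 370/390]
  270 → stock rod 4 (new)  [load 270/390]
4 stock rods opened.

4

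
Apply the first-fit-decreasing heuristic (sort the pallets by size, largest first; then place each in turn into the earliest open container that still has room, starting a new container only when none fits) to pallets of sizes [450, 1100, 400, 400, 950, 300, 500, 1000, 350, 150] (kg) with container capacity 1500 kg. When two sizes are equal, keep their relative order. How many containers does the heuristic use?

Sorted descending: 1100, 1000, 950, 500, 450, 400, 400, 350, 300, 150.
  1100 → container 1 (new)  [load 1100/1500]
  1000 → container 2 (new)  [load 1000/1500]
  950 → container 3 (new)  [load 950/1500]
  500 → container 2  [load 1500/1500]
  450 → container 3  [load 1400/1500]
  400 → container 1  [load 1500/1500]
  400 → container 4 (new)  [load 400/1500]
  350 → container 4  [load 750/1500]
  300 → container 4  [load 1050/1500]
  150 → container 4  [load 1200/1500]
4 containers opened.

4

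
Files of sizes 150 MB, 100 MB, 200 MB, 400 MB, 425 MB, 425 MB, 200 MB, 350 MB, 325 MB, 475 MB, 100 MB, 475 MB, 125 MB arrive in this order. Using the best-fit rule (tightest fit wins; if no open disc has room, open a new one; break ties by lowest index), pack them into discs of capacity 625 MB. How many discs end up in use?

8

  150 → disc 1 (new)  [load 150/625]
  100 → disc 1  [load 250/625]
  200 → disc 1  [load 450/625]
  400 → disc 2 (new)  [load 400/625]
  425 → disc 3 (new)  [load 425/625]
  425 → disc 4 (new)  [load 425/625]
  200 → disc 3  [load 625/625]
  350 → disc 5 (new)  [load 350/625]
  325 → disc 6 (new)  [load 325/625]
  475 → disc 7 (new)  [load 475/625]
  100 → disc 7  [load 575/625]
  475 → disc 8 (new)  [load 475/625]
  125 → disc 8  [load 600/625]
8 discs opened.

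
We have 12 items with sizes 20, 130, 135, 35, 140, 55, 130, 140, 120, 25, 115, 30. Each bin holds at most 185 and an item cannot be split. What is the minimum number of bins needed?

Total = 140 + 140 + 135 + 130 + 130 + 120 + 115 + 55 + 35 + 30 + 25 + 20 = 1075.
Lower bound: ⌈1075/185⌉ = 6 bins.
Also, 7 items each exceed 185/2, and no two of those can share a bin, so at least 7 bins are needed.
A packing using 7 bins:
  bin 1: 140 + 35 = 175
  bin 2: 140 + 30 = 170
  bin 3: 135 + 25 + 20 = 180
  bin 4: 130 + 55 = 185
  bin 5: 130 = 130
  bin 6: 120 = 120
  bin 7: 115 = 115
This matches the lower bound, so 7 is optimal.

7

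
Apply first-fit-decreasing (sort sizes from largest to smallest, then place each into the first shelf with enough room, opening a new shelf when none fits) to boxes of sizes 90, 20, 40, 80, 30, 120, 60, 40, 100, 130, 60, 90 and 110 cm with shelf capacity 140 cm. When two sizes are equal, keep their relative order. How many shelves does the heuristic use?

Sorted descending: 130, 120, 110, 100, 90, 90, 80, 60, 60, 40, 40, 30, 20.
  130 → shelf 1 (new)  [load 130/140]
  120 → shelf 2 (new)  [load 120/140]
  110 → shelf 3 (new)  [load 110/140]
  100 → shelf 4 (new)  [load 100/140]
  90 → shelf 5 (new)  [load 90/140]
  90 → shelf 6 (new)  [load 90/140]
  80 → shelf 7 (new)  [load 80/140]
  60 → shelf 7  [load 140/140]
  60 → shelf 8 (new)  [load 60/140]
  40 → shelf 4  [load 140/140]
  40 → shelf 5  [load 130/140]
  30 → shelf 3  [load 140/140]
  20 → shelf 2  [load 140/140]
8 shelves opened.

8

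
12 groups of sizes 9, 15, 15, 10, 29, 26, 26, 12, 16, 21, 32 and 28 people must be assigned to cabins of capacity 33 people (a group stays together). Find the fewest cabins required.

9

Total = 32 + 29 + 28 + 26 + 26 + 21 + 16 + 15 + 15 + 12 + 10 + 9 = 239 people.
Lower bound: ⌈239/33⌉ = 8 cabins.
A packing using 9 cabins:
  cabin 1: 32 = 32
  cabin 2: 29 = 29
  cabin 3: 28 = 28
  cabin 4: 26 = 26
  cabin 5: 26 = 26
  cabin 6: 21 + 12 = 33
  cabin 7: 16 + 15 = 31
  cabin 8: 15 + 10 = 25
  cabin 9: 9 = 9
No arrangement into 8 cabins stays within capacity, so 9 is optimal.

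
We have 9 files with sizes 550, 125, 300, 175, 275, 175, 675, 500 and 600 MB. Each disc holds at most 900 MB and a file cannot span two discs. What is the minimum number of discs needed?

4

Total = 675 + 600 + 550 + 500 + 300 + 275 + 175 + 175 + 125 = 3375 MB.
Lower bound: ⌈3375/900⌉ = 4 discs.
A packing using 4 discs:
  disc 1: 675 + 175 = 850
  disc 2: 600 + 300 = 900
  disc 3: 550 + 275 = 825
  disc 4: 500 + 175 + 125 = 800
This matches the lower bound, so 4 is optimal.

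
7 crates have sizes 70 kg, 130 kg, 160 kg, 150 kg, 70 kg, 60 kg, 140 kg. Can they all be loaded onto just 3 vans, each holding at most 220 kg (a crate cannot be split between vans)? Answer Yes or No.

Total = 780 kg; ⌈780/220⌉ = 4.
At least 4 vans are required, but only 3 are allowed.

No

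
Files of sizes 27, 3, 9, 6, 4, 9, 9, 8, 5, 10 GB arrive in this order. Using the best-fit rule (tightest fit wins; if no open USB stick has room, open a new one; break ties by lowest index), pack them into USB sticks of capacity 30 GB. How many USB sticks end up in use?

4

  27 → USB stick 1 (new)  [load 27/30]
  3 → USB stick 1  [load 30/30]
  9 → USB stick 2 (new)  [load 9/30]
  6 → USB stick 2  [load 15/30]
  4 → USB stick 2  [load 19/30]
  9 → USB stick 2  [load 28/30]
  9 → USB stick 3 (new)  [load 9/30]
  8 → USB stick 3  [load 17/30]
  5 → USB stick 3  [load 22/30]
  10 → USB stick 4 (new)  [load 10/30]
4 USB sticks opened.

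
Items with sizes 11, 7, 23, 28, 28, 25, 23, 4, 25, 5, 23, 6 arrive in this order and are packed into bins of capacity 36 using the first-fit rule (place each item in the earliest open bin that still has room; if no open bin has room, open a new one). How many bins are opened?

8

  11 → bin 1 (new)  [load 11/36]
  7 → bin 1  [load 18/36]
  23 → bin 2 (new)  [load 23/36]
  28 → bin 3 (new)  [load 28/36]
  28 → bin 4 (new)  [load 28/36]
  25 → bin 5 (new)  [load 25/36]
  23 → bin 6 (new)  [load 23/36]
  4 → bin 1  [load 22/36]
  25 → bin 7 (new)  [load 25/36]
  5 → bin 1  [load 27/36]
  23 → bin 8 (new)  [load 23/36]
  6 → bin 1  [load 33/36]
8 bins opened.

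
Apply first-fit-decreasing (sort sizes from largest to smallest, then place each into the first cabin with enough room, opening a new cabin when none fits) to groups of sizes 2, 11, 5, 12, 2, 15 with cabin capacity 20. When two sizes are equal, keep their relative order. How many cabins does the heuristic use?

3

Sorted descending: 15, 12, 11, 5, 2, 2.
  15 → cabin 1 (new)  [load 15/20]
  12 → cabin 2 (new)  [load 12/20]
  11 → cabin 3 (new)  [load 11/20]
  5 → cabin 1  [load 20/20]
  2 → cabin 2  [load 14/20]
  2 → cabin 2  [load 16/20]
3 cabins opened.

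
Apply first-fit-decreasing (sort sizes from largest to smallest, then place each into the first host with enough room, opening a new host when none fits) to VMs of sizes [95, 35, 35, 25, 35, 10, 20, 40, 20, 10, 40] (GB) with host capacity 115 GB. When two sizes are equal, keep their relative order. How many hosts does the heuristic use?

Sorted descending: 95, 40, 40, 35, 35, 35, 25, 20, 20, 10, 10.
  95 → host 1 (new)  [load 95/115]
  40 → host 2 (new)  [load 40/115]
  40 → host 2  [load 80/115]
  35 → host 2  [load 115/115]
  35 → host 3 (new)  [load 35/115]
  35 → host 3  [load 70/115]
  25 → host 3  [load 95/115]
  20 → host 1  [load 115/115]
  20 → host 3  [load 115/115]
  10 → host 4 (new)  [load 10/115]
  10 → host 4  [load 20/115]
4 hosts opened.

4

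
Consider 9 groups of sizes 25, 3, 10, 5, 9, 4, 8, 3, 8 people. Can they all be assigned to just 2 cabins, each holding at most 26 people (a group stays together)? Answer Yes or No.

Total = 75 people; ⌈75/26⌉ = 3.
At least 3 cabins are required, but only 2 are allowed.

No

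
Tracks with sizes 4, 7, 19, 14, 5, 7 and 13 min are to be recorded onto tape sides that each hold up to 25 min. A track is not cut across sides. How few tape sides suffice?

Total = 19 + 14 + 13 + 7 + 7 + 5 + 4 = 69 min.
Lower bound: ⌈69/25⌉ = 3 tape sides.
A packing using 3 tape sides:
  side 1: 19 + 5 = 24
  side 2: 14 + 7 + 4 = 25
  side 3: 13 + 7 = 20
This matches the lower bound, so 3 is optimal.

3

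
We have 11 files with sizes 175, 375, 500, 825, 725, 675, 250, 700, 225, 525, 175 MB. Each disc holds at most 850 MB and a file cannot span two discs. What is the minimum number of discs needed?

7

Total = 825 + 725 + 700 + 675 + 525 + 500 + 375 + 250 + 225 + 175 + 175 = 5150 MB.
Lower bound: ⌈5150/850⌉ = 7 discs.
A packing using 7 discs:
  disc 1: 825 = 825
  disc 2: 725 = 725
  disc 3: 700 = 700
  disc 4: 675 + 175 = 850
  disc 5: 525 + 250 = 775
  disc 6: 500 + 225 = 725
  disc 7: 375 + 175 = 550
This matches the lower bound, so 7 is optimal.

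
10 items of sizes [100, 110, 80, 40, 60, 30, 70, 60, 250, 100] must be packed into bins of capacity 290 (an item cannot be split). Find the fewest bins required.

Total = 250 + 110 + 100 + 100 + 80 + 70 + 60 + 60 + 40 + 30 = 900.
Lower bound: ⌈900/290⌉ = 4 bins.
A packing using 4 bins:
  bin 1: 250 + 40 = 290
  bin 2: 110 + 100 + 80 = 290
  bin 3: 100 + 70 + 60 + 60 = 290
  bin 4: 30 = 30
This matches the lower bound, so 4 is optimal.

4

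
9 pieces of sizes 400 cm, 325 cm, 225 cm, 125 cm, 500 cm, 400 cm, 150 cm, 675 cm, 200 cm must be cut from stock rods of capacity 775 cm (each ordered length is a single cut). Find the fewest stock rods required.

5

Total = 675 + 500 + 400 + 400 + 325 + 225 + 200 + 150 + 125 = 3000 cm.
Lower bound: ⌈3000/775⌉ = 4 stock rods.
A packing using 5 stock rods:
  stock rod 1: 675 = 675
  stock rod 2: 500 + 225 = 725
  stock rod 3: 400 + 325 = 725
  stock rod 4: 400 + 200 + 150 = 750
  stock rod 5: 125 = 125
No arrangement into 4 stock rods stays within capacity, so 5 is optimal.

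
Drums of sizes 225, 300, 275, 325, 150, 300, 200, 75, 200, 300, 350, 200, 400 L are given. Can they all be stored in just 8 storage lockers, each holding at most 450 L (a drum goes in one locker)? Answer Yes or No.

Total = 3300 L; ⌈3300/450⌉ = 8.
The bound of 8 does not rule out 8, but exhaustive search shows no assignment into 8 storage lockers of capacity 450 L exists — the minimum is 9.

No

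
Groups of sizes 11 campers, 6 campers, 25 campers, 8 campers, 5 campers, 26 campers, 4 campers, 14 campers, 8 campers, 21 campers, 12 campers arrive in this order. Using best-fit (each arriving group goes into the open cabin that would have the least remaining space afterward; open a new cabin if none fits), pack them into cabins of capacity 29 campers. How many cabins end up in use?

  11 → cabin 1 (new)  [load 11/29]
  6 → cabin 1  [load 17/29]
  25 → cabin 2 (new)  [load 25/29]
  8 → cabin 1  [load 25/29]
  5 → cabin 3 (new)  [load 5/29]
  26 → cabin 4 (new)  [load 26/29]
  4 → cabin 1  [load 29/29]
  14 → cabin 3  [load 19/29]
  8 → cabin 3  [load 27/29]
  21 → cabin 5 (new)  [load 21/29]
  12 → cabin 6 (new)  [load 12/29]
6 cabins opened.

6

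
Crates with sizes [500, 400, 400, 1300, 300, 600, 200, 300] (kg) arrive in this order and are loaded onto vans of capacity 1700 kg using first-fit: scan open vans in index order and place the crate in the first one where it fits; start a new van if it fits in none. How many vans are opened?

3

  500 → van 1 (new)  [load 500/1700]
  400 → van 1  [load 900/1700]
  400 → van 1  [load 1300/1700]
  1300 → van 2 (new)  [load 1300/1700]
  300 → van 1  [load 1600/1700]
  600 → van 3 (new)  [load 600/1700]
  200 → van 2  [load 1500/1700]
  300 → van 3  [load 900/1700]
3 vans opened.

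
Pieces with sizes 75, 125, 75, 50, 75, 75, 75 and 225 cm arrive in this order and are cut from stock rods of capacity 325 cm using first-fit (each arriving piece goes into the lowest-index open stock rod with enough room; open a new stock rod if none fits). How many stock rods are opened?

  75 → stock rod 1 (new)  [load 75/325]
  125 → stock rod 1  [load 200/325]
  75 → stock rod 1  [load 275/325]
  50 → stock rod 1  [load 325/325]
  75 → stock rod 2 (new)  [load 75/325]
  75 → stock rod 2  [load 150/325]
  75 → stock rod 2  [load 225/325]
  225 → stock rod 3 (new)  [load 225/325]
3 stock rods opened.

3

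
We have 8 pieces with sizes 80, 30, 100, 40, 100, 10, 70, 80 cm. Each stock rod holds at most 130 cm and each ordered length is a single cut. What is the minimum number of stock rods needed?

Total = 100 + 100 + 80 + 80 + 70 + 40 + 30 + 10 = 510 cm.
Lower bound: ⌈510/130⌉ = 4 stock rods.
Also, 5 pieces each exceed 65 cm, and no two of those can share a stock rod, so at least 5 stock rods are needed.
A packing using 5 stock rods:
  stock rod 1: 100 + 30 = 130
  stock rod 2: 100 + 10 = 110
  stock rod 3: 80 + 40 = 120
  stock rod 4: 80 = 80
  stock rod 5: 70 = 70
This matches the lower bound, so 5 is optimal.

5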